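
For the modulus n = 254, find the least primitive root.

φ(254) = φ(2)·φ(127) = 1·126 = 126 = 2 · 3^2 · 7.
Test candidates g = 2, 3, … against the prime factors q ∈ {2, 3, 7} of φ(254): g is a generator iff g^(126/q) ≢ 1 for every such q.
g = 2: gcd(2, 254) = 2 > 1, not a unit — skip.
g = 3: 3^63 ≡ 253; 3^42 ≡ 107; 3^18 ≡ 131 — none is 1, so 3 is a primitive root.
So 3 is the smallest generator of (Z/254Z)^×.

3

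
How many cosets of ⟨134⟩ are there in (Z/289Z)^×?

The order of 134 must divide φ(289) = φ(17^2) = 17·(17−1) = 272 = 2^4 · 17.
Divisors of 272: 1, 2, 4, 8, 16, 17, 34, 68, 136, 272.
Evaluate successive powers at the divisors of 272:
134^1 ≡ 134 (mod 289)
134^2 ≡ 38 (mod 289)
134^4 ≡ 288 (mod 289)
134^8 ≡ 1 (mod 289) ✓
The order of 134 is 8, so the subgroup it generates has 8 elements.
The index is φ(289) / ord(134) = 272 / 8 = 34.

34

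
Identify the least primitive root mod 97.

5

φ(97) = 97 − 1 = 96 = 2^5 · 3.
Test candidates g = 2, 3, … against the prime factors q ∈ {2, 3} of φ(97): g is a generator iff g^(96/q) ≢ 1 for every such q.
g = 2: 2^48 ≡ 1 — hits 1, so not a primitive root.
g = 3: 3^48 ≡ 1 — hits 1, so not a primitive root.
g = 4: 4^48 ≡ 1 — hits 1, so not a primitive root.
g = 5: 5^48 ≡ 96; 5^32 ≡ 35 — none is 1, so 5 is a primitive root.
The smallest primitive root modulo 97 is 5.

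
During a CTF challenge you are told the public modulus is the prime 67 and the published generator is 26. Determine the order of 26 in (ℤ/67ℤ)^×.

33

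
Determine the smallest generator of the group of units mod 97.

5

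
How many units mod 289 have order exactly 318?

φ(289) = φ(17^2) = 17·(17−1) = 272 = 2^4 · 17.
Since (Z/289Z)^× is cyclic of order 272, the number of elements of order d is φ(d) when d | 272 and 0 otherwise.
Here 272 is not a multiple of 318, so there are no elements of order 318.

0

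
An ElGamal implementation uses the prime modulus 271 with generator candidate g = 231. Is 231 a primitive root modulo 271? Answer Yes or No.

Yes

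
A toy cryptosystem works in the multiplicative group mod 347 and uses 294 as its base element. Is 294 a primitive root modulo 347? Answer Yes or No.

Yes

φ(347) = 347 − 1 = 346 = 2 · 173.
Test 294^(346/q) mod 347 for each prime factor q of 346:
294^173 ≡ 346 (mod 347)  [q = 2: ≢ 1 ✓]
294^2 ≡ 33 (mod 347)  [q = 173: ≢ 1 ✓]
Every test exponent gives a nontrivial residue, hence 294 generates the full group.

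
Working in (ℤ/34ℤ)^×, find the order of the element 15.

8

By Lagrange's theorem, ord_34(15) divides φ(34) = φ(2)·φ(17) = 1·16 = 16 = 2^4.
Divisors of 16: 1, 2, 4, 8, 16.
Test each divisor d:
15^1 ≡ 15 (mod 34)
15^2 ≡ 21 (mod 34)
15^4 ≡ 33 (mod 34)
15^8 ≡ 1 (mod 34) ✓
The smallest such exponent is 8, so the order of 15 is 8.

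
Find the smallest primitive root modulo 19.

2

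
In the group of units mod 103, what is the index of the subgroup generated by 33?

2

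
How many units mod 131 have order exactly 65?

φ(131) = 131 − 1 = 130 = 2 · 5 · 13.
Since (Z/131Z)^× is cyclic of order 130, the number of elements of order d is φ(d) when d | 130 and 0 otherwise.
65 = 5 · 13 divides 130, and φ(65) = 48.

48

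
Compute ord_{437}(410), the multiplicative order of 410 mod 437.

66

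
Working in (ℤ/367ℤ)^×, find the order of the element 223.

ord(223) | φ(367) = 367 − 1 = 366 = 2 · 3 · 61.
Divisors of 366: 1, 2, 3, 6, 61, 122, 183, 366.
Test each divisor d:
223^1 ≡ 223 (mod 367)
223^2 ≡ 184 (mod 367)
223^3 ≡ 295 (mod 367)
223^6 ≡ 46 (mod 367)
223^61 ≡ 284 (mod 367)
223^122 ≡ 283 (mod 367)
223^183 ≡ 366 (mod 367)
223^366 ≡ 1 (mod 367) ✓
Hence ord(223) = 366.

366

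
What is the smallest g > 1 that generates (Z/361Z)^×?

φ(361) = φ(19^2) = 19·(19−1) = 342 = 2 · 3^2 · 19.
Test candidates g = 2, 3, … against the prime factors q ∈ {2, 3, 19} of φ(361): g is a generator iff g^(342/q) ≢ 1 for every such q.
g = 2: 2^171 ≡ 360; 2^114 ≡ 292; 2^18 ≡ 58 — none is 1, so 2 is a primitive root.
Hence the least primitive root of 361 is 2.

2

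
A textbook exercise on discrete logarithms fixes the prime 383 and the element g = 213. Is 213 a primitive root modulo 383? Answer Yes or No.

No

φ(383) = 383 − 1 = 382 = 2 · 191.
It suffices to check that the order of 213 is not a proper divisor of 382: compute 213^(382/q) for q ∈ {2, 191}.
213^191 ≡ 1 (mod 383)  [q = 2: ≡ 1 ✗]
213^2 ≡ 175 (mod 383)  [q = 191: ≢ 1 ✓]
Since 213^191 ≡ 1, the order of 213 divides 191 < 382, so 213 is not a primitive root.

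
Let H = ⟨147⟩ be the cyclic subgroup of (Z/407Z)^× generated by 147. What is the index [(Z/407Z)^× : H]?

36

The order of 147 must divide φ(407) = φ(11·37) = (11−1)·(37−1) = 10·36 = 360 = 2^3 · 3^2 · 5.
Divisors of 360: 1, 2, 3, 4, 5, 6, 8, 9, 10, 12, 15, 18, 20, 24, 30, 36, 40, 45, 60, 72, 90, 120, 180, 360.
Compute 147^d (mod 407) for the divisors d until we hit 1:
147^1 ≡ 147 (mod 407)
147^2 ≡ 38 (mod 407)
147^3 ≡ 295 (mod 407)
147^4 ≡ 223 (mod 407)
147^5 ≡ 221 (mod 407)
147^6 ≡ 334 (mod 407)
147^8 ≡ 75 (mod 407)
147^9 ≡ 36 (mod 407)
147^10 ≡ 1 (mod 407) ✓
Thus |⟨147⟩| = ord(147) = 10.
Index = |(Z/407Z)^×| / |⟨147⟩| = 360 / 10 = 36.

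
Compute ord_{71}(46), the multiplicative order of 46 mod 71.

ord(46) | φ(71) = 71 − 1 = 70 = 2 · 5 · 7.
Divisors of 70: 1, 2, 5, 7, 10, 14, 35, 70.
Check 46^d mod 71 for each divisor in increasing order:
46^1 ≡ 46 (mod 71)
46^2 ≡ 57 (mod 71)
46^5 ≡ 70 (mod 71)
46^7 ≡ 14 (mod 71)
46^10 ≡ 1 (mod 71) ✓
Therefore the multiplicative order of 46 modulo 71 is 10.

10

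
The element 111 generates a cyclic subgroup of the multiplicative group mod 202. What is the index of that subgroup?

25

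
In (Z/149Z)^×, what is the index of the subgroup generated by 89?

1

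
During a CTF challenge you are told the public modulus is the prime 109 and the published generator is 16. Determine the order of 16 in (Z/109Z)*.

9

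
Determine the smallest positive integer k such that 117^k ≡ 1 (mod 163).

The order of 117 must divide φ(163) = 163 − 1 = 162 = 2 · 3^4.
Divisors of 162: 1, 2, 3, 6, 9, 18, 27, 54, 81, 162.
Evaluate successive powers at the divisors of 162:
117^1 ≡ 117 (mod 163)
117^2 ≡ 160 (mod 163)
117^3 ≡ 138 (mod 163)
117^6 ≡ 136 (mod 163)
117^9 ≡ 23 (mod 163)
117^18 ≡ 40 (mod 163)
117^27 ≡ 105 (mod 163)
117^54 ≡ 104 (mod 163)
117^81 ≡ 162 (mod 163)
117^162 ≡ 1 (mod 163) ✓
The smallest such exponent is 162, so the order of 117 is 162.

162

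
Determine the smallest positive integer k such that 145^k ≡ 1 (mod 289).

136

ord(145) | φ(289) = φ(17^2) = 17·(17−1) = 272 = 2^4 · 17.
Divisors of 272: 1, 2, 4, 8, 16, 17, 34, 68, 136, 272.
Evaluate successive powers at the divisors of 272:
145^1 ≡ 145 (mod 289)
145^2 ≡ 217 (mod 289)
145^4 ≡ 271 (mod 289)
145^8 ≡ 35 (mod 289)
145^16 ≡ 69 (mod 289)
145^17 ≡ 179 (mod 289)
145^34 ≡ 251 (mod 289)
145^68 ≡ 288 (mod 289)
145^136 ≡ 1 (mod 289) ✓
So ord_289(145) = 136.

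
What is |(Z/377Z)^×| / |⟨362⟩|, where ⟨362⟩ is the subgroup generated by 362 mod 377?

4

Since 362 ∈ (Z/377Z)^×, its order divides φ(377) = φ(13·29) = (13−1)·(29−1) = 12·28 = 336 = 2^4 · 3 · 7.
Divisors of 336: 1, 2, 3, 4, 6, 7, 8, 12, 14, 16, 21, 24, 28, 42, 48, 56, 84, 112, 168, 336.
Compute 362^d (mod 377) for the divisors d until we hit 1:
362^1 ≡ 362
362^2 ≡ 225
362^3 ≡ 18
362^4 ≡ 107
362^6 ≡ 324
362^7 ≡ 41
362^8 ≡ 139
362^12 ≡ 170
362^14 ≡ 173
362^16 ≡ 94
362^21 ≡ 307
362^24 ≡ 248
362^28 ≡ 146
362^42 ≡ 376
362^48 ≡ 53
362^56 ≡ 204
362^84 ≡ 1
So ord_377(362) = 84, hence |⟨362⟩| = 84.
Index = |(Z/377Z)^×| / |⟨362⟩| = 336 / 84 = 4.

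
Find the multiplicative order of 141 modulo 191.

190

By Lagrange's theorem, ord_191(141) divides φ(191) = 191 − 1 = 190 = 2 · 5 · 19.
Divisors of 190: 1, 2, 5, 10, 19, 38, 95, 190.
Evaluate successive powers at the divisors of 190:
141^1 ≡ 141 (mod 191)
141^2 ≡ 17 (mod 191)
141^5 ≡ 66 (mod 191)
141^10 ≡ 154 (mod 191)
141^19 ≡ 7 (mod 191)
141^38 ≡ 49 (mod 191)
141^95 ≡ 190 (mod 191)
141^190 ≡ 1 (mod 191) ✓
So ord_191(141) = 190.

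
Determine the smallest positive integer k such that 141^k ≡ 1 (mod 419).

209

By Lagrange's theorem, ord_419(141) divides φ(419) = 419 − 1 = 418 = 2 · 11 · 19.
Divisors of 418: 1, 2, 11, 19, 22, 38, 209, 418.
Test each divisor d:
141^1 ≡ 141 (mod 419)
141^2 ≡ 188 (mod 419)
141^11 ≡ 306 (mod 419)
141^19 ≡ 300 (mod 419)
141^22 ≡ 199 (mod 419)
141^38 ≡ 334 (mod 419)
141^209 ≡ 1 (mod 419) ✓
Therefore the multiplicative order of 141 modulo 419 is 209.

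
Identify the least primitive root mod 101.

φ(101) = 101 − 1 = 100 = 2^2 · 5^2.
g is a primitive root iff g^(100/q) ≢ 1 (mod 101) for each prime q ∈ {2, 5}.
g = 2: 2^50 ≡ 100; 2^20 ≡ 95 — none is 1, so 2 is a primitive root.
So 2 is the smallest generator of (Z/101Z)^×.

2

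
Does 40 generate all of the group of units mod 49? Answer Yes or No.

Yes

φ(49) = φ(7^2) = 7·(7−1) = 42 = 2 · 3 · 7.
40 is a primitive root mod 49 iff 40^(φ(49)/q) ≢ 1 for every prime q | φ(49), i.e. q ∈ {2, 3, 7}.
40^21 ≡ 48 (mod 49)  [q = 2: ≢ 1 ✓]
40^14 ≡ 18 (mod 49)  [q = 3: ≢ 1 ✓]
40^6 ≡ 36 (mod 49)  [q = 7: ≢ 1 ✓]
All checks pass, so 40 has order 42 and is a primitive root modulo 49.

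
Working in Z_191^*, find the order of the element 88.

190

The order of 88 must divide φ(191) = 191 − 1 = 190 = 2 · 5 · 19.
Divisors of 190: 1, 2, 5, 10, 19, 38, 95, 190.
Evaluate successive powers at the divisors of 190:
88^1 ≡ 88 (mod 191)
88^2 ≡ 104 (mod 191)
88^5 ≡ 55 (mod 191)
88^10 ≡ 160 (mod 191)
88^19 ≡ 152 (mod 191)
88^38 ≡ 184 (mod 191)
88^95 ≡ 190 (mod 191)
88^190 ≡ 1 (mod 191) ✓
The smallest such exponent is 190, so the order of 88 is 190.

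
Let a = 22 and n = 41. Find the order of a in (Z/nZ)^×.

40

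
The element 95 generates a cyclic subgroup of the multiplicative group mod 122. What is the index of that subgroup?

12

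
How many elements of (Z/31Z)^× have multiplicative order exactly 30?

8

φ(31) = 31 − 1 = 30 = 2 · 3 · 5.
Since (Z/31Z)^× is cyclic of order 30, the number of elements of order d is φ(d) when d | 30 and 0 otherwise.
30 = 2 · 3 · 5 divides 30, and φ(30) = 8.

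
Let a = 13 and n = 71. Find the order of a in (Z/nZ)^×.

70

The order of 13 must divide φ(71) = 71 − 1 = 70 = 2 · 5 · 7.
Divisors of 70: 1, 2, 5, 7, 10, 14, 35, 70.
Test each divisor d:
13^1 ≡ 13
13^2 ≡ 27
13^5 ≡ 34
13^7 ≡ 66
13^10 ≡ 20
13^14 ≡ 25
13^35 ≡ 70
13^70 ≡ 1
Therefore the multiplicative order of 13 modulo 71 is 70.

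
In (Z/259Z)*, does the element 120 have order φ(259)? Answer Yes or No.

259 = 7 · 37 is a product of two distinct odd primes, so (Z/259Z)^× ≅ (Z/7Z)^× × (Z/37Z)^× is not cyclic.
No primitive root modulo 259 exists; in particular 120 is not one.

No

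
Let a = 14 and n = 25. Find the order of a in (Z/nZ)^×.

Since 14 ∈ (Z/25Z)^×, its order divides φ(25) = φ(5^2) = 5·(5−1) = 20 = 2^2 · 5.
Divisors of 20: 1, 2, 4, 5, 10, 20.
Evaluate successive powers at the divisors of 20:
14^1 ≡ 14
14^2 ≡ 21
14^4 ≡ 16
14^5 ≡ 24
14^10 ≡ 1
Therefore the multiplicative order of 14 modulo 25 is 10.

10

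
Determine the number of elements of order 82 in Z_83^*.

40

φ(83) = 83 − 1 = 82 = 2 · 41.
In a cyclic group of order 82, there are φ(d) elements of order d for each divisor d of 82, and zero for non-divisors.
82 = 2 · 41 divides 82, and φ(82) = 40.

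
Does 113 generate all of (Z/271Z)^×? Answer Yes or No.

φ(271) = 271 − 1 = 270 = 2 · 3^3 · 5.
It suffices to check that the order of 113 is not a proper divisor of 270: compute 113^(270/q) for q ∈ {2, 3, 5}.
113^135 ≡ 270 (mod 271)  [q = 2: ≢ 1 ✓]
113^90 ≡ 242 (mod 271)  [q = 3: ≢ 1 ✓]
113^54 ≡ 1 (mod 271)  [q = 5: ≡ 1 ✗]
Since 113^54 ≡ 1, the order of 113 divides 54 < 270, so 113 is not a primitive root.

No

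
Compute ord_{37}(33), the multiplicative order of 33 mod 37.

9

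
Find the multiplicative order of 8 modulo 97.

16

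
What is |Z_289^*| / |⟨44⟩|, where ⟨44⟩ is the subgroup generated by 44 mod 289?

The order of 44 must divide φ(289) = φ(17^2) = 17·(17−1) = 272 = 2^4 · 17.
Divisors of 272: 1, 2, 4, 8, 16, 17, 34, 68, 136, 272.
Test each divisor d:
44^1 ≡ 44
44^2 ≡ 202
44^4 ≡ 55
44^8 ≡ 135
44^16 ≡ 18
44^17 ≡ 214
44^34 ≡ 134
44^68 ≡ 38
44^136 ≡ 288
44^272 ≡ 1
So ord_289(44) = 272, hence |⟨44⟩| = 272.
[(Z/289Z)^× : ⟨44⟩] = 272/272 = 1.

1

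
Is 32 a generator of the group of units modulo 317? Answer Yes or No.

Yes

φ(317) = 317 − 1 = 316 = 2^2 · 79.
An element g generates (Z/317Z)^× iff g^(316/q) ≢ 1 (mod 317) for each prime q ∈ {2, 79}.
32^158 ≡ 316 (mod 317)  [q = 2: ≢ 1 ✓]
32^4 ≡ 257 (mod 317)  [q = 79: ≢ 1 ✓]
Every test exponent gives a nontrivial residue, hence 32 generates the full group.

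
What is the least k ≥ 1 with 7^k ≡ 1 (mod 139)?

69

The order of 7 must divide φ(139) = 139 − 1 = 138 = 2 · 3 · 23.
Divisors of 138: 1, 2, 3, 6, 23, 46, 69, 138.
Evaluate successive powers at the divisors of 138:
7^1 ≡ 7
7^2 ≡ 49
7^3 ≡ 65
7^6 ≡ 55
7^23 ≡ 96
7^46 ≡ 42
7^69 ≡ 1
So ord_139(7) = 69.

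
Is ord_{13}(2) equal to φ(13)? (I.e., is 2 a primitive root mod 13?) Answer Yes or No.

φ(13) = 13 − 1 = 12 = 2^2 · 3.
An element g generates (Z/13Z)^× iff g^(12/q) ≢ 1 (mod 13) for each prime q ∈ {2, 3}.
2^6 ≡ 12 (mod 13)  [q = 2: ≢ 1 ✓]
2^4 ≡ 3 (mod 13)  [q = 3: ≢ 1 ✓]
None equal 1, so ord_13(2) = 12: 2 is a primitive root.

Yes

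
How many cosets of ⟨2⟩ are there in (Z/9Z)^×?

The order of 2 must divide φ(9) = φ(3^2) = 3·(3−1) = 6 = 2 · 3.
Divisors of 6: 1, 2, 3, 6.
Compute 2^d (mod 9) for the divisors d until we hit 1:
2^1 ≡ 2 (mod 9)
2^2 ≡ 4 (mod 9)
2^3 ≡ 8 (mod 9)
2^6 ≡ 1 (mod 9) ✓
The order of 2 is 6, so the subgroup it generates has 6 elements.
Index = |(Z/9Z)^×| / |⟨2⟩| = 6 / 6 = 1.

1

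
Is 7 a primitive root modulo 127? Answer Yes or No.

Yes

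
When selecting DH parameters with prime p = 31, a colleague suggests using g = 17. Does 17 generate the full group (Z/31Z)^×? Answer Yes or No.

Yes

φ(31) = 31 − 1 = 30 = 2 · 3 · 5.
It suffices to check that the order of 17 is not a proper divisor of 30: compute 17^(30/q) for q ∈ {2, 3, 5}.
17^15 ≡ 30 (mod 31)  [q = 2: ≢ 1 ✓]
17^10 ≡ 25 (mod 31)  [q = 3: ≢ 1 ✓]
17^6 ≡ 8 (mod 31)  [q = 5: ≢ 1 ✓]
All checks pass, so 17 has order 30 and is a primitive root modulo 31.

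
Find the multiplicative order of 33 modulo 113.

112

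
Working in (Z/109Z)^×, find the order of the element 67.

108

By Lagrange's theorem, ord_109(67) divides φ(109) = 109 − 1 = 108 = 2^2 · 3^3.
Divisors of 108: 1, 2, 3, 4, 6, 9, 12, 18, 27, 36, 54, 108.
Check 67^d mod 109 for each divisor in increasing order:
67^1 ≡ 67
67^2 ≡ 20
67^3 ≡ 32
67^4 ≡ 73
67^6 ≡ 43
67^9 ≡ 68
67^12 ≡ 105
67^18 ≡ 46
67^27 ≡ 76
67^36 ≡ 45
67^54 ≡ 108
67^108 ≡ 1
Therefore the multiplicative order of 67 modulo 109 is 108.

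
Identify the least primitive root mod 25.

2

φ(25) = φ(5^2) = 5·(5−1) = 20 = 2^2 · 5.
g is a primitive root iff g^(20/q) ≢ 1 (mod 25) for each prime q ∈ {2, 5}.
g = 2: 2^10 ≡ 24; 2^4 ≡ 16 — none is 1, so 2 is a primitive root.
The smallest primitive root modulo 25 is 2.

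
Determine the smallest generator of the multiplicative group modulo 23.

φ(23) = 23 − 1 = 22 = 2 · 11.
g is a primitive root iff g^(22/q) ≢ 1 (mod 23) for each prime q ∈ {2, 11}.
g = 2: 2^11 ≡ 1 — hits 1, so not a primitive root.
g = 3: 3^11 ≡ 1 — hits 1, so not a primitive root.
g = 4: 4^11 ≡ 1 — hits 1, so not a primitive root.
g = 5: 5^11 ≡ 22; 5^2 ≡ 2 — none is 1, so 5 is a primitive root.
Hence the least primitive root of 23 is 5.

5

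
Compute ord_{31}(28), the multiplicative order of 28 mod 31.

15

Since 28 ∈ (Z/31Z)^×, its order divides φ(31) = 31 − 1 = 30 = 2 · 3 · 5.
Divisors of 30: 1, 2, 3, 5, 6, 10, 15, 30.
Evaluate successive powers at the divisors of 30:
28^1 ≡ 28 (mod 31)
28^2 ≡ 9 (mod 31)
28^3 ≡ 4 (mod 31)
28^5 ≡ 5 (mod 31)
28^6 ≡ 16 (mod 31)
28^10 ≡ 25 (mod 31)
28^15 ≡ 1 (mod 31) ✓
Hence ord(28) = 15.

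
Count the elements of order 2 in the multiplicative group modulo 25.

1

φ(25) = φ(5^2) = 5·(5−1) = 20 = 2^2 · 5.
In a cyclic group of order 20, there are φ(d) elements of order d for each divisor d of 20, and zero for non-divisors.
2 | 20, and φ(2) = 2 − 1 = 1.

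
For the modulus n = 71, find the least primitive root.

φ(71) = 71 − 1 = 70 = 2 · 5 · 7.
g is a primitive root iff g^(70/q) ≢ 1 (mod 71) for each prime q ∈ {2, 5, 7}.
g = 2: 2^35 ≡ 1 — hits 1, so not a primitive root.
g = 3: 3^35 ≡ 1 — hits 1, so not a primitive root.
g = 4: 4^35 ≡ 1 — hits 1, so not a primitive root.
g = 5: 5^35 ≡ 1 — hits 1, so not a primitive root.
g = 6: 6^35 ≡ 1 — hits 1, so not a primitive root.
g = 7: 7^35 ≡ 70; 7^14 ≡ 54; 7^10 ≡ 45 — none is 1, so 7 is a primitive root.
The smallest primitive root modulo 71 is 7.

7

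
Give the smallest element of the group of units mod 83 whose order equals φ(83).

2

φ(83) = 83 − 1 = 82 = 2 · 41.
g is a primitive root iff g^(82/q) ≢ 1 (mod 83) for each prime q ∈ {2, 41}.
g = 2: 2^41 ≡ 82; 2^2 ≡ 4 — none is 1, so 2 is a primitive root.
Hence the least primitive root of 83 is 2.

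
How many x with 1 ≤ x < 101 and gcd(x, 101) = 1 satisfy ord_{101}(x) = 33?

0

φ(101) = 101 − 1 = 100 = 2^2 · 5^2.
In a cyclic group of order 100, there are φ(d) elements of order d for each divisor d of 100, and zero for non-divisors.
Here 100 is not a multiple of 33, so there are no elements of order 33.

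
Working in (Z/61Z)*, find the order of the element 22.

15

By Lagrange's theorem, ord_61(22) divides φ(61) = 61 − 1 = 60 = 2^2 · 3 · 5.
Divisors of 60: 1, 2, 3, 4, 5, 6, 10, 12, 15, 20, 30, 60.
Check 22^d mod 61 for each divisor in increasing order:
22^1 ≡ 22 (mod 61)
22^2 ≡ 57 (mod 61)
22^3 ≡ 34 (mod 61)
22^4 ≡ 16 (mod 61)
22^5 ≡ 47 (mod 61)
22^6 ≡ 58 (mod 61)
22^10 ≡ 13 (mod 61)
22^12 ≡ 9 (mod 61)
22^15 ≡ 1 (mod 61) ✓
Hence ord(22) = 15.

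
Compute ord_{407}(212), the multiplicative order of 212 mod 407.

30

By Lagrange's theorem, ord_407(212) divides φ(407) = φ(11·37) = (11−1)·(37−1) = 10·36 = 360 = 2^3 · 3^2 · 5.
Divisors of 360: 1, 2, 3, 4, 5, 6, 8, 9, 10, 12, 15, 18, 20, 24, 30, 36, 40, 45, 60, 72, 90, 120, 180, 360.
Evaluate successive powers at the divisors of 360:
212^1 ≡ 212 (mod 407)
212^2 ≡ 174 (mod 407)
212^3 ≡ 258 (mod 407)
212^4 ≡ 158 (mod 407)
212^5 ≡ 122 (mod 407)
212^6 ≡ 223 (mod 407)
212^8 ≡ 137 (mod 407)
212^9 ≡ 147 (mod 407)
212^10 ≡ 232 (mod 407)
212^12 ≡ 75 (mod 407)
212^15 ≡ 221 (mod 407)
212^18 ≡ 38 (mod 407)
212^20 ≡ 100 (mod 407)
212^24 ≡ 334 (mod 407)
212^30 ≡ 1 (mod 407) ✓
Hence ord(212) = 30.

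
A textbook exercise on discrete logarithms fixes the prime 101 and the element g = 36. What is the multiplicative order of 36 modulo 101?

By Lagrange's theorem, ord_101(36) divides φ(101) = 101 − 1 = 100 = 2^2 · 5^2.
Divisors of 100: 1, 2, 4, 5, 10, 20, 25, 50, 100.
Evaluate successive powers at the divisors of 100:
36^1 ≡ 36 (mod 101)
36^2 ≡ 84 (mod 101)
36^4 ≡ 87 (mod 101)
36^5 ≡ 1 (mod 101) ✓
Therefore the multiplicative order of 36 modulo 101 is 5.

5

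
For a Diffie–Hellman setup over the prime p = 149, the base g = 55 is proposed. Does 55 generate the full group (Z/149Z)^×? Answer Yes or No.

φ(149) = 149 − 1 = 148 = 2^2 · 37.
An element g generates (Z/149Z)^× iff g^(148/q) ≢ 1 (mod 149) for each prime q ∈ {2, 37}.
55^74 ≡ 148 (mod 149)  [q = 2: ≢ 1 ✓]
55^4 ≡ 88 (mod 149)  [q = 37: ≢ 1 ✓]
None equal 1, so ord_149(55) = 148: 55 is a primitive root.

Yes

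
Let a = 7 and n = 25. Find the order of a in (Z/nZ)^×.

Since 7 ∈ (Z/25Z)^×, its order divides φ(25) = φ(5^2) = 5·(5−1) = 20 = 2^2 · 5.
Divisors of 20: 1, 2, 4, 5, 10, 20.
Check 7^d mod 25 for each divisor in increasing order:
7^1 ≡ 7 (mod 25)
7^2 ≡ 24 (mod 25)
7^4 ≡ 1 (mod 25) ✓
So ord_25(7) = 4.

4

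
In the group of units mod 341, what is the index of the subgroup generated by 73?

10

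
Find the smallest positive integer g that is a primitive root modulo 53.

2

φ(53) = 53 − 1 = 52 = 2^2 · 13.
g is a primitive root iff g^(52/q) ≢ 1 (mod 53) for each prime q ∈ {2, 13}.
g = 2: 2^26 ≡ 52; 2^4 ≡ 16 — none is 1, so 2 is a primitive root.
So 2 is the smallest generator of (Z/53Z)^×.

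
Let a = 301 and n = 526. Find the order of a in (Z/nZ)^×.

262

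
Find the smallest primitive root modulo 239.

φ(239) = 239 − 1 = 238 = 2 · 7 · 17.
g is a primitive root iff g^(238/q) ≢ 1 (mod 239) for each prime q ∈ {2, 7, 17}.
g = 2: 2^119 ≡ 1 — hits 1, so not a primitive root.
g = 3: 3^119 ≡ 1 — hits 1, so not a primitive root.
g = 4: 4^119 ≡ 1 — hits 1, so not a primitive root.
g = 5: 5^119 ≡ 1 — hits 1, so not a primitive root.
g = 6: 6^119 ≡ 1 — hits 1, so not a primitive root.
g = 7: 7^119 ≡ 238; 7^34 ≡ 24; 7^14 ≡ 211 — none is 1, so 7 is a primitive root.
Hence the least primitive root of 239 is 7.

7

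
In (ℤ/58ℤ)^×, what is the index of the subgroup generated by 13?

2

By Lagrange's theorem, ord_58(13) divides φ(58) = φ(2)·φ(29) = 1·28 = 28 = 2^2 · 7.
Divisors of 28: 1, 2, 4, 7, 14, 28.
Compute 13^d (mod 58) for the divisors d until we hit 1:
13^1 ≡ 13 (mod 58)
13^2 ≡ 53 (mod 58)
13^4 ≡ 25 (mod 58)
13^7 ≡ 57 (mod 58)
13^14 ≡ 1 (mod 58) ✓
Thus |⟨13⟩| = ord(13) = 14.
Index = |(Z/58Z)^×| / |⟨13⟩| = 28 / 14 = 2.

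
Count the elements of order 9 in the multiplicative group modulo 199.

6

φ(199) = 199 − 1 = 198 = 2 · 3^2 · 11.
Since (Z/199Z)^× is cyclic of order 198, the number of elements of order d is φ(d) when d | 198 and 0 otherwise.
9 = 3^2 divides 198, and φ(9) = 6.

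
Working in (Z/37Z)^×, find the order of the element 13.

36

Since 13 ∈ (Z/37Z)^×, its order divides φ(37) = 37 − 1 = 36 = 2^2 · 3^2.
Divisors of 36: 1, 2, 3, 4, 6, 9, 12, 18, 36.
Compute 13^d (mod 37) for the divisors d until we hit 1:
13^1 ≡ 13 (mod 37)
13^2 ≡ 21 (mod 37)
13^3 ≡ 14 (mod 37)
13^4 ≡ 34 (mod 37)
13^6 ≡ 11 (mod 37)
13^9 ≡ 6 (mod 37)
13^12 ≡ 10 (mod 37)
13^18 ≡ 36 (mod 37)
13^36 ≡ 1 (mod 37) ✓
So ord_37(13) = 36.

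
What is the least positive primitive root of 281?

φ(281) = 281 − 1 = 280 = 2^3 · 5 · 7.
Test candidates g = 2, 3, … against the prime factors q ∈ {2, 5, 7} of φ(281): g is a generator iff g^(280/q) ≢ 1 for every such q.
g = 2: 2^140 ≡ 1 — hits 1, so not a primitive root.
g = 3: 3^140 ≡ 280; 3^56 ≡ 86; 3^40 ≡ 249 — none is 1, so 3 is a primitive root.
Hence the least primitive root of 281 is 3.

3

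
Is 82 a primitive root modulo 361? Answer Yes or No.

No

φ(361) = φ(19^2) = 19·(19−1) = 342 = 2 · 3^2 · 19.
82 is a primitive root mod 361 iff 82^(φ(361)/q) ≢ 1 for every prime q | φ(361), i.e. q ∈ {2, 3, 19}.
82^171 ≡ 1 (mod 361)  [q = 2: ≡ 1 ✗]
82^114 ≡ 68 (mod 361)  [q = 3: ≢ 1 ✓]
82^18 ≡ 267 (mod 361)  [q = 19: ≢ 1 ✓]
Since 82^171 ≡ 1, the order of 82 divides 171 < 342, so 82 is not a primitive root.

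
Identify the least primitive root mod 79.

3

φ(79) = 79 − 1 = 78 = 2 · 3 · 13.
g is a primitive root iff g^(78/q) ≢ 1 (mod 79) for each prime q ∈ {2, 3, 13}.
g = 2: 2^39 ≡ 1 — hits 1, so not a primitive root.
g = 3: 3^39 ≡ 78; 3^26 ≡ 23; 3^6 ≡ 18 — none is 1, so 3 is a primitive root.
Hence the least primitive root of 79 is 3.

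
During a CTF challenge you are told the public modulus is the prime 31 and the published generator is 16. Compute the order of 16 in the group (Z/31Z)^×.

5

ord(16) | φ(31) = 31 − 1 = 30 = 2 · 3 · 5.
Divisors of 30: 1, 2, 3, 5, 6, 10, 15, 30.
Compute 16^d (mod 31) for the divisors d until we hit 1:
16^1 ≡ 16
16^2 ≡ 8
16^3 ≡ 4
16^5 ≡ 1
So ord_31(16) = 5.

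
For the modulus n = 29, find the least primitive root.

2

φ(29) = 29 − 1 = 28 = 2^2 · 7.
Test candidates g = 2, 3, … against the prime factors q ∈ {2, 7} of φ(29): g is a generator iff g^(28/q) ≢ 1 for every such q.
g = 2: 2^14 ≡ 28; 2^4 ≡ 16 — none is 1, so 2 is a primitive root.
The smallest primitive root modulo 29 is 2.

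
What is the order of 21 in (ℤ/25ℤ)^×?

Since 21 ∈ (Z/25Z)^×, its order divides φ(25) = φ(5^2) = 5·(5−1) = 20 = 2^2 · 5.
Divisors of 20: 1, 2, 4, 5, 10, 20.
Check 21^d mod 25 for each divisor in increasing order:
21^1 ≡ 21
21^2 ≡ 16
21^4 ≡ 6
21^5 ≡ 1
Hence ord(21) = 5.

5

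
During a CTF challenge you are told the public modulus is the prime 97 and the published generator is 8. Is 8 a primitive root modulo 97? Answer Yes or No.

No

φ(97) = 97 − 1 = 96 = 2^5 · 3.
It suffices to check that the order of 8 is not a proper divisor of 96: compute 8^(96/q) for q ∈ {2, 3}.
8^48 ≡ 1 (mod 97)  [q = 2: ≡ 1 ✗]
8^32 ≡ 1 (mod 97)  [q = 3: ≡ 1 ✗]
8^48 ≡ 1 shows ord(8) | 48, strictly less than φ(97); not a primitive root.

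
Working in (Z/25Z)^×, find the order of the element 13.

By Lagrange's theorem, ord_25(13) divides φ(25) = φ(5^2) = 5·(5−1) = 20 = 2^2 · 5.
Divisors of 20: 1, 2, 4, 5, 10, 20.
Test each divisor d:
13^1 ≡ 13 (mod 25)
13^2 ≡ 19 (mod 25)
13^4 ≡ 11 (mod 25)
13^5 ≡ 18 (mod 25)
13^10 ≡ 24 (mod 25)
13^20 ≡ 1 (mod 25) ✓
Hence ord(13) = 20.

20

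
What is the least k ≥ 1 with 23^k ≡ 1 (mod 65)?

The order of 23 must divide φ(65) = φ(5·13) = (5−1)·(13−1) = 4·12 = 48 = 2^4 · 3.
Divisors of 48: 1, 2, 3, 4, 6, 8, 12, 16, 24, 48.
Evaluate successive powers at the divisors of 48:
23^1 ≡ 23 (mod 65)
23^2 ≡ 9 (mod 65)
23^3 ≡ 12 (mod 65)
23^4 ≡ 16 (mod 65)
23^6 ≡ 14 (mod 65)
23^8 ≡ 61 (mod 65)
23^12 ≡ 1 (mod 65) ✓
Hence ord(23) = 12.

12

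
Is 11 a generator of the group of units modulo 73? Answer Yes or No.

φ(73) = 73 − 1 = 72 = 2^3 · 3^2.
It suffices to check that the order of 11 is not a proper divisor of 72: compute 11^(72/q) for q ∈ {2, 3}.
11^36 ≡ 72 (mod 73)  [q = 2: ≢ 1 ✓]
11^24 ≡ 8 (mod 73)  [q = 3: ≢ 1 ✓]
Every test exponent gives a nontrivial residue, hence 11 generates the full group.

Yes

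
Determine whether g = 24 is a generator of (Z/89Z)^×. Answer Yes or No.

Yes

φ(89) = 89 − 1 = 88 = 2^3 · 11.
24 is a primitive root mod 89 iff 24^(φ(89)/q) ≢ 1 for every prime q | φ(89), i.e. q ∈ {2, 11}.
24^44 ≡ 88 (mod 89)  [q = 2: ≢ 1 ✓]
24^8 ≡ 78 (mod 89)  [q = 11: ≢ 1 ✓]
None equal 1, so ord_89(24) = 88: 24 is a primitive root.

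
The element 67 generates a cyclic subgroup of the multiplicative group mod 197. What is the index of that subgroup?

1

Since 67 ∈ (Z/197Z)^×, its order divides φ(197) = 197 − 1 = 196 = 2^2 · 7^2.
Divisors of 196: 1, 2, 4, 7, 14, 28, 49, 98, 196.
Compute 67^d (mod 197) for the divisors d until we hit 1:
67^1 ≡ 67 (mod 197)
67^2 ≡ 155 (mod 197)
67^4 ≡ 188 (mod 197)
67^7 ≡ 110 (mod 197)
67^14 ≡ 83 (mod 197)
67^28 ≡ 191 (mod 197)
67^49 ≡ 183 (mod 197)
67^98 ≡ 196 (mod 197)
67^196 ≡ 1 (mod 197) ✓
Thus |⟨67⟩| = ord(67) = 196.
[(Z/197Z)^× : ⟨67⟩] = 196/196 = 1.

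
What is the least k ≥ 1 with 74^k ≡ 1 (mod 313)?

Since 74 ∈ (Z/313Z)^×, its order divides φ(313) = 313 − 1 = 312 = 2^3 · 3 · 13.
Divisors of 312: 1, 2, 3, 4, 6, 8, 12, 13, 24, 26, 39, 52, 78, 104, 156, 312.
Test each divisor d:
74^1 ≡ 74 (mod 313)
74^2 ≡ 155 (mod 313)
74^3 ≡ 202 (mod 313)
74^4 ≡ 237 (mod 313)
74^6 ≡ 114 (mod 313)
74^8 ≡ 142 (mod 313)
74^12 ≡ 163 (mod 313)
74^13 ≡ 168 (mod 313)
74^24 ≡ 277 (mod 313)
74^26 ≡ 54 (mod 313)
74^39 ≡ 308 (mod 313)
74^52 ≡ 99 (mod 313)
74^78 ≡ 25 (mod 313)
74^104 ≡ 98 (mod 313)
74^156 ≡ 312 (mod 313)
74^312 ≡ 1 (mod 313) ✓
Hence ord(74) = 312.

312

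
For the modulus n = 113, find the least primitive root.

3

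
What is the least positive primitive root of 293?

2

φ(293) = 293 − 1 = 292 = 2^2 · 73.
Test candidates g = 2, 3, … against the prime factors q ∈ {2, 73} of φ(293): g is a generator iff g^(292/q) ≢ 1 for every such q.
g = 2: 2^146 ≡ 292; 2^4 ≡ 16 — none is 1, so 2 is a primitive root.
Hence the least primitive root of 293 is 2.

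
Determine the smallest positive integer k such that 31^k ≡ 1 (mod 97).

ord(31) | φ(97) = 97 − 1 = 96 = 2^5 · 3.
Divisors of 96: 1, 2, 3, 4, 6, 8, 12, 16, 24, 32, 48, 96.
Test each divisor d:
31^1 ≡ 31 (mod 97)
31^2 ≡ 88 (mod 97)
31^3 ≡ 12 (mod 97)
31^4 ≡ 81 (mod 97)
31^6 ≡ 47 (mod 97)
31^8 ≡ 62 (mod 97)
31^12 ≡ 75 (mod 97)
31^16 ≡ 61 (mod 97)
31^24 ≡ 96 (mod 97)
31^32 ≡ 35 (mod 97)
31^48 ≡ 1 (mod 97) ✓
Hence ord(31) = 48.

48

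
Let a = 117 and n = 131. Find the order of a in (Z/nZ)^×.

65

ord(117) | φ(131) = 131 − 1 = 130 = 2 · 5 · 13.
Divisors of 130: 1, 2, 5, 10, 13, 26, 65, 130.
Evaluate successive powers at the divisors of 130:
117^1 ≡ 117 (mod 131)
117^2 ≡ 65 (mod 131)
117^5 ≡ 62 (mod 131)
117^10 ≡ 45 (mod 131)
117^13 ≡ 53 (mod 131)
117^26 ≡ 58 (mod 131)
117^65 ≡ 1 (mod 131) ✓
Therefore the multiplicative order of 117 modulo 131 is 65.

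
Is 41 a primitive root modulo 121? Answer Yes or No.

Yes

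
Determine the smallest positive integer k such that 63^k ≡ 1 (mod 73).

8

ord(63) | φ(73) = 73 − 1 = 72 = 2^3 · 3^2.
Divisors of 72: 1, 2, 3, 4, 6, 8, 9, 12, 18, 24, 36, 72.
Evaluate successive powers at the divisors of 72:
63^1 ≡ 63 (mod 73)
63^2 ≡ 27 (mod 73)
63^3 ≡ 22 (mod 73)
63^4 ≡ 72 (mod 73)
63^6 ≡ 46 (mod 73)
63^8 ≡ 1 (mod 73) ✓
Therefore the multiplicative order of 63 modulo 73 is 8.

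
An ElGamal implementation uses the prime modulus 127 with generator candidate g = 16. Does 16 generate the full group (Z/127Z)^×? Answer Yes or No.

No

φ(127) = 127 − 1 = 126 = 2 · 3^2 · 7.
16 is a primitive root mod 127 iff 16^(φ(127)/q) ≢ 1 for every prime q | φ(127), i.e. q ∈ {2, 3, 7}.
16^63 ≡ 1 (mod 127)  [q = 2: ≡ 1 ✗]
16^42 ≡ 1 (mod 127)  [q = 3: ≡ 1 ✗]
16^18 ≡ 4 (mod 127)  [q = 7: ≢ 1 ✓]
16^63 ≡ 1 shows ord(16) | 63, strictly less than φ(127); not a primitive root.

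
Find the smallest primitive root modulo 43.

3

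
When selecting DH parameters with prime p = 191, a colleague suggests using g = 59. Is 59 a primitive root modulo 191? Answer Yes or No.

No

φ(191) = 191 − 1 = 190 = 2 · 5 · 19.
An element g generates (Z/191Z)^× iff g^(190/q) ≢ 1 (mod 191) for each prime q ∈ {2, 5, 19}.
59^95 ≡ 1 (mod 191)  [q = 2: ≡ 1 ✗]
59^38 ≡ 49 (mod 191)  [q = 5: ≢ 1 ✓]
59^10 ≡ 136 (mod 191)  [q = 19: ≢ 1 ✓]
59^95 ≡ 1 shows ord(59) | 95, strictly less than φ(191); not a primitive root.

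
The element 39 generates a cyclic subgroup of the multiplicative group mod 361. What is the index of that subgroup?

ord(39) | φ(361) = φ(19^2) = 19·(19−1) = 342 = 2 · 3^2 · 19.
Divisors of 342: 1, 2, 3, 6, 9, 18, 19, 38, 57, 114, 171, 342.
Test each divisor d:
39^1 ≡ 39
39^2 ≡ 77
39^3 ≡ 115
39^6 ≡ 229
39^9 ≡ 343
39^18 ≡ 324
39^19 ≡ 1
Thus |⟨39⟩| = ord(39) = 19.
Index = |(Z/361Z)^×| / |⟨39⟩| = 342 / 19 = 18.

18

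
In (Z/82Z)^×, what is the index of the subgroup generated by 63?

1

Since 63 ∈ (Z/82Z)^×, its order divides φ(82) = φ(2)·φ(41) = 1·40 = 40 = 2^3 · 5.
Divisors of 40: 1, 2, 4, 5, 8, 10, 20, 40.
Evaluate successive powers at the divisors of 40:
63^1 ≡ 63
63^2 ≡ 33
63^4 ≡ 23
63^5 ≡ 55
63^8 ≡ 37
63^10 ≡ 73
63^20 ≡ 81
63^40 ≡ 1
So ord_82(63) = 40, hence |⟨63⟩| = 40.
The index is φ(82) / ord(63) = 40 / 40 = 1.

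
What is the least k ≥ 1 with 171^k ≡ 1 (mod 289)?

17

Since 171 ∈ (Z/289Z)^×, its order divides φ(289) = φ(17^2) = 17·(17−1) = 272 = 2^4 · 17.
Divisors of 272: 1, 2, 4, 8, 16, 17, 34, 68, 136, 272.
Evaluate successive powers at the divisors of 272:
171^1 ≡ 171
171^2 ≡ 52
171^4 ≡ 103
171^8 ≡ 205
171^16 ≡ 120
171^17 ≡ 1
The smallest such exponent is 17, so the order of 171 is 17.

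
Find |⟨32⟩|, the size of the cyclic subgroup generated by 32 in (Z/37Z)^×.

36

Since 32 ∈ (Z/37Z)^×, its order divides φ(37) = 37 − 1 = 36 = 2^2 · 3^2.
Divisors of 36: 1, 2, 3, 4, 6, 9, 12, 18, 36.
Check 32^d mod 37 for each divisor in increasing order:
32^1 ≡ 32 (mod 37)
32^2 ≡ 25 (mod 37)
32^3 ≡ 23 (mod 37)
32^4 ≡ 33 (mod 37)
32^6 ≡ 11 (mod 37)
32^9 ≡ 31 (mod 37)
32^12 ≡ 10 (mod 37)
32^18 ≡ 36 (mod 37)
32^36 ≡ 1 (mod 37) ✓
The smallest such exponent is 36, so the order of 32 is 36.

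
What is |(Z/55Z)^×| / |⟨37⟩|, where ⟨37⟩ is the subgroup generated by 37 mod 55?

2

ord(37) | φ(55) = φ(5·11) = (5−1)·(11−1) = 4·10 = 40 = 2^3 · 5.
Divisors of 40: 1, 2, 4, 5, 8, 10, 20, 40.
Compute 37^d (mod 55) for the divisors d until we hit 1:
37^1 ≡ 37 (mod 55)
37^2 ≡ 49 (mod 55)
37^4 ≡ 36 (mod 55)
37^5 ≡ 12 (mod 55)
37^8 ≡ 31 (mod 55)
37^10 ≡ 34 (mod 55)
37^20 ≡ 1 (mod 55) ✓
So ord_55(37) = 20, hence |⟨37⟩| = 20.
Index = |(Z/55Z)^×| / |⟨37⟩| = 40 / 20 = 2.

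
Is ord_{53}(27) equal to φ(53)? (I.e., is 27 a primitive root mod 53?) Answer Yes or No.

Yes

φ(53) = 53 − 1 = 52 = 2^2 · 13.
An element g generates (Z/53Z)^× iff g^(52/q) ≢ 1 (mod 53) for each prime q ∈ {2, 13}.
27^26 ≡ 52 (mod 53)  [q = 2: ≢ 1 ✓]
27^4 ≡ 10 (mod 53)  [q = 13: ≢ 1 ✓]
Every test exponent gives a nontrivial residue, hence 27 generates the full group.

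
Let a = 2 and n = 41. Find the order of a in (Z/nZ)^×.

20

The order of 2 must divide φ(41) = 41 − 1 = 40 = 2^3 · 5.
Divisors of 40: 1, 2, 4, 5, 8, 10, 20, 40.
Check 2^d mod 41 for each divisor in increasing order:
2^1 ≡ 2 (mod 41)
2^2 ≡ 4 (mod 41)
2^4 ≡ 16 (mod 41)
2^5 ≡ 32 (mod 41)
2^8 ≡ 10 (mod 41)
2^10 ≡ 40 (mod 41)
2^20 ≡ 1 (mod 41) ✓
Hence ord(2) = 20.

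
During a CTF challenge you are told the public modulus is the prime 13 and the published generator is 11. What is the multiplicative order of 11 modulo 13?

The order of 11 must divide φ(13) = 13 − 1 = 12 = 2^2 · 3.
Divisors of 12: 1, 2, 3, 4, 6, 12.
Evaluate successive powers at the divisors of 12:
11^1 ≡ 11 (mod 13)
11^2 ≡ 4 (mod 13)
11^3 ≡ 5 (mod 13)
11^4 ≡ 3 (mod 13)
11^6 ≡ 12 (mod 13)
11^12 ≡ 1 (mod 13) ✓
Therefore the multiplicative order of 11 modulo 13 is 12.

12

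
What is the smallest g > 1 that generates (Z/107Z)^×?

2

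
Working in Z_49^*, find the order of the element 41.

14

Since 41 ∈ (Z/49Z)^×, its order divides φ(49) = φ(7^2) = 7·(7−1) = 42 = 2 · 3 · 7.
Divisors of 42: 1, 2, 3, 6, 7, 14, 21, 42.
Compute 41^d (mod 49) for the divisors d until we hit 1:
41^1 ≡ 41 (mod 49)
41^2 ≡ 15 (mod 49)
41^3 ≡ 27 (mod 49)
41^6 ≡ 43 (mod 49)
41^7 ≡ 48 (mod 49)
41^14 ≡ 1 (mod 49) ✓
Hence ord(41) = 14.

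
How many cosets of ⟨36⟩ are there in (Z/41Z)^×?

Since 36 ∈ (Z/41Z)^×, its order divides φ(41) = 41 − 1 = 40 = 2^3 · 5.
Divisors of 40: 1, 2, 4, 5, 8, 10, 20, 40.
Compute 36^d (mod 41) for the divisors d until we hit 1:
36^1 ≡ 36 (mod 41)
36^2 ≡ 25 (mod 41)
36^4 ≡ 10 (mod 41)
36^5 ≡ 32 (mod 41)
36^8 ≡ 18 (mod 41)
36^10 ≡ 40 (mod 41)
36^20 ≡ 1 (mod 41) ✓
So ord_41(36) = 20, hence |⟨36⟩| = 20.
The index is φ(41) / ord(36) = 40 / 20 = 2.

2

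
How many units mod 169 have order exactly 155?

φ(169) = φ(13^2) = 13·(13−1) = 156 = 2^2 · 3 · 13.
(Z/169Z)^× is cyclic (|G| = 156); a cyclic group of order m has exactly φ(d) elements of each order d | m, and none otherwise.
Since 155 ∤ 156, the count is 0.

0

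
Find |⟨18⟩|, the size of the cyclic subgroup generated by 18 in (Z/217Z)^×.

15

By Lagrange's theorem, ord_217(18) divides φ(217) = φ(7·31) = (7−1)·(31−1) = 6·30 = 180 = 2^2 · 3^2 · 5.
Divisors of 180: 1, 2, 3, 4, 5, 6, 9, 10, 12, 15, 18, 20, 30, 36, 45, 60, 90, 180.
Test each divisor d:
18^1 ≡ 18 (mod 217)
18^2 ≡ 107 (mod 217)
18^3 ≡ 190 (mod 217)
18^4 ≡ 165 (mod 217)
18^5 ≡ 149 (mod 217)
18^6 ≡ 78 (mod 217)
18^9 ≡ 64 (mod 217)
18^10 ≡ 67 (mod 217)
18^12 ≡ 8 (mod 217)
18^15 ≡ 1 (mod 217) ✓
The smallest such exponent is 15, so the order of 18 is 15.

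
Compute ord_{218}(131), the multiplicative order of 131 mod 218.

27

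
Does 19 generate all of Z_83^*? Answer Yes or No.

Yes

φ(83) = 83 − 1 = 82 = 2 · 41.
19 is a primitive root mod 83 iff 19^(φ(83)/q) ≢ 1 for every prime q | φ(83), i.e. q ∈ {2, 41}.
19^41 ≡ 82 (mod 83)  [q = 2: ≢ 1 ✓]
19^2 ≡ 29 (mod 83)  [q = 41: ≢ 1 ✓]
None equal 1, so ord_83(19) = 82: 19 is a primitive root.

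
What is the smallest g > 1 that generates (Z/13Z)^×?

φ(13) = 13 − 1 = 12 = 2^2 · 3.
g is a primitive root iff g^(12/q) ≢ 1 (mod 13) for each prime q ∈ {2, 3}.
g = 2: 2^6 ≡ 12; 2^4 ≡ 3 — none is 1, so 2 is a primitive root.
So 2 is the smallest generator of (Z/13Z)^×.

2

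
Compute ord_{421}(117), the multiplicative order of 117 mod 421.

420

By Lagrange's theorem, ord_421(117) divides φ(421) = 421 − 1 = 420 = 2^2 · 3 · 5 · 7.
Divisors of 420: 1, 2, 3, 4, 5, 6, 7, 10, 12, 14, 15, 20, 21, 28, 30, 35, 42, 60, 70, 84, 105, 140, 210, 420.
Test each divisor d:
117^1 ≡ 117 (mod 421)
117^2 ≡ 217 (mod 421)
117^3 ≡ 129 (mod 421)
117^4 ≡ 358 (mod 421)
117^5 ≡ 207 (mod 421)
117^6 ≡ 222 (mod 421)
117^7 ≡ 293 (mod 421)
117^10 ≡ 328 (mod 421)
117^12 ≡ 27 (mod 421)
117^14 ≡ 386 (mod 421)
117^15 ≡ 115 (mod 421)
117^20 ≡ 229 (mod 421)
117^21 ≡ 270 (mod 421)
117^28 ≡ 383 (mod 421)
117^30 ≡ 174 (mod 421)
117^35 ≡ 233 (mod 421)
117^42 ≡ 67 (mod 421)
117^60 ≡ 385 (mod 421)
117^70 ≡ 401 (mod 421)
117^84 ≡ 279 (mod 421)
117^105 ≡ 392 (mod 421)
117^140 ≡ 400 (mod 421)
117^210 ≡ 420 (mod 421)
117^420 ≡ 1 (mod 421) ✓
Therefore the multiplicative order of 117 modulo 421 is 420.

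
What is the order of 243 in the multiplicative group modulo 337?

168

Since 243 ∈ (Z/337Z)^×, its order divides φ(337) = 337 − 1 = 336 = 2^4 · 3 · 7.
Divisors of 336: 1, 2, 3, 4, 6, 7, 8, 12, 14, 16, 21, 24, 28, 42, 48, 56, 84, 112, 168, 336.
Evaluate successive powers at the divisors of 336:
243^1 ≡ 243 (mod 337)
243^2 ≡ 74 (mod 337)
243^3 ≡ 121 (mod 337)
243^4 ≡ 84 (mod 337)
243^6 ≡ 150 (mod 337)
243^7 ≡ 54 (mod 337)
243^8 ≡ 316 (mod 337)
243^12 ≡ 258 (mod 337)
243^14 ≡ 220 (mod 337)
243^16 ≡ 104 (mod 337)
243^21 ≡ 85 (mod 337)
243^24 ≡ 175 (mod 337)
243^28 ≡ 209 (mod 337)
243^42 ≡ 148 (mod 337)
243^48 ≡ 295 (mod 337)
243^56 ≡ 208 (mod 337)
243^84 ≡ 336 (mod 337)
243^112 ≡ 128 (mod 337)
243^168 ≡ 1 (mod 337) ✓
So ord_337(243) = 168.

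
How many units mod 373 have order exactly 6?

φ(373) = 373 − 1 = 372 = 2^2 · 3 · 31.
(Z/373Z)^× is cyclic (|G| = 372); a cyclic group of order m has exactly φ(d) elements of each order d | m, and none otherwise.
6 = 2 · 3 divides 372, and φ(6) = 2.

2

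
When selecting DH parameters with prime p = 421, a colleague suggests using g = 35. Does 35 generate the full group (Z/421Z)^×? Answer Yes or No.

No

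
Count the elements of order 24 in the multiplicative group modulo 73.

8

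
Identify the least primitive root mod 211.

φ(211) = 211 − 1 = 210 = 2 · 3 · 5 · 7.
g is a primitive root iff g^(210/q) ≢ 1 (mod 211) for each prime q ∈ {2, 3, 5, 7}.
g = 2: 2^105 ≡ 210; 2^70 ≡ 196; 2^42 ≡ 107; 2^30 ≡ 171 — none is 1, so 2 is a primitive root.
So 2 is the smallest generator of (Z/211Z)^×.

2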